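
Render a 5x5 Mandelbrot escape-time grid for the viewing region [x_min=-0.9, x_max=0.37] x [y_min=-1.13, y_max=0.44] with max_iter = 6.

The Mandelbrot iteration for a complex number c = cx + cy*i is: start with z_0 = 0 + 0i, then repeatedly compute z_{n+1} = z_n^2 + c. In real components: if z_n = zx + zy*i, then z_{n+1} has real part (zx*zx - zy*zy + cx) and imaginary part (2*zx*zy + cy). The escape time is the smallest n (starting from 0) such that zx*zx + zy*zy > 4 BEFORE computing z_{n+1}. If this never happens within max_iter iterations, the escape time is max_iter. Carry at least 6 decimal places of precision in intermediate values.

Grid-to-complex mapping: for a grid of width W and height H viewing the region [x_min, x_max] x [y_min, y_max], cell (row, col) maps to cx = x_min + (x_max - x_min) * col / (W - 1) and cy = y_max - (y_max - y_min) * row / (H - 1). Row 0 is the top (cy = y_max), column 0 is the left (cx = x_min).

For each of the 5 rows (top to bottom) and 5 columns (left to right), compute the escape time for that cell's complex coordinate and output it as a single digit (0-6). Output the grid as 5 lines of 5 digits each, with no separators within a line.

Answer: 66666
66666
66666
46665
33442

Derivation:
(row=0, col=0): c = -0.9000 + 0.4400i → escape time 6
(row=0, col=1): c = -0.5825 + 0.4400i → escape time 6
(row=0, col=2): c = -0.2650 + 0.4400i → escape time 6
(row=0, col=3): c = 0.0525 + 0.4400i → escape time 6
(row=0, col=4): c = 0.3700 + 0.4400i → escape time 6
(row=1, col=0): c = -0.9000 + 0.0475i → escape time 6
(row=1, col=1): c = -0.5825 + 0.0475i → escape time 6
(row=1, col=2): c = -0.2650 + 0.0475i → escape time 6
(row=1, col=3): c = 0.0525 + 0.0475i → escape time 6
(row=1, col=4): c = 0.3700 + 0.0475i → escape time 6
(row=2, col=0): c = -0.9000 + -0.3450i → escape time 6
(row=2, col=1): c = -0.5825 + -0.3450i → escape time 6
(row=2, col=2): c = -0.2650 + -0.3450i → escape time 6
(row=2, col=3): c = 0.0525 + -0.3450i → escape time 6
(row=2, col=4): c = 0.3700 + -0.3450i → escape time 6
(row=3, col=0): c = -0.9000 + -0.7375i → escape time 4
(row=3, col=1): c = -0.5825 + -0.7375i → escape time 6
(row=3, col=2): c = -0.2650 + -0.7375i → escape time 6
(row=3, col=3): c = 0.0525 + -0.7375i → escape time 6
(row=3, col=4): c = 0.3700 + -0.7375i → escape time 5
(row=4, col=0): c = -0.9000 + -1.1300i → escape time 3
(row=4, col=1): c = -0.5825 + -1.1300i → escape time 3
(row=4, col=2): c = -0.2650 + -1.1300i → escape time 4
(row=4, col=3): c = 0.0525 + -1.1300i → escape time 4
(row=4, col=4): c = 0.3700 + -1.1300i → escape time 2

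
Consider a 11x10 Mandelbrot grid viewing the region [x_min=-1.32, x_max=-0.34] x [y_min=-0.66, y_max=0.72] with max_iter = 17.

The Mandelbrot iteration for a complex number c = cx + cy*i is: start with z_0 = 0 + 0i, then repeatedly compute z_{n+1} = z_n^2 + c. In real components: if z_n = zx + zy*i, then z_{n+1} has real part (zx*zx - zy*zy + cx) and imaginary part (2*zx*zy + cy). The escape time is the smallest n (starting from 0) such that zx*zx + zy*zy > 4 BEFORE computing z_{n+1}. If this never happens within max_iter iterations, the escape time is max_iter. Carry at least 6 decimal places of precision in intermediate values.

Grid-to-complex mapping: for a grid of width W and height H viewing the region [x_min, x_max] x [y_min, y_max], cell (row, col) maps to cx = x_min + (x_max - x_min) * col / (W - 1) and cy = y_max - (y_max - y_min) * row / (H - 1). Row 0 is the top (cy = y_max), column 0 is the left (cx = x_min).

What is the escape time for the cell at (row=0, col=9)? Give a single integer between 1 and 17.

Answer: 7

Derivation:
z_0 = 0 + 0i, c = -0.4380 + 0.7200i
Iter 1: z = -0.4380 + 0.7200i, |z|^2 = 0.7102
Iter 2: z = -0.7646 + 0.0893i, |z|^2 = 0.5925
Iter 3: z = 0.1386 + 0.5835i, |z|^2 = 0.3597
Iter 4: z = -0.7592 + 0.8817i, |z|^2 = 1.3539
Iter 5: z = -0.6390 + -0.6189i, |z|^2 = 0.7913
Iter 6: z = -0.4127 + 1.5109i, |z|^2 = 2.4531
Iter 7: z = -2.5504 + -0.5272i, |z|^2 = 6.7824
Escaped at iteration 7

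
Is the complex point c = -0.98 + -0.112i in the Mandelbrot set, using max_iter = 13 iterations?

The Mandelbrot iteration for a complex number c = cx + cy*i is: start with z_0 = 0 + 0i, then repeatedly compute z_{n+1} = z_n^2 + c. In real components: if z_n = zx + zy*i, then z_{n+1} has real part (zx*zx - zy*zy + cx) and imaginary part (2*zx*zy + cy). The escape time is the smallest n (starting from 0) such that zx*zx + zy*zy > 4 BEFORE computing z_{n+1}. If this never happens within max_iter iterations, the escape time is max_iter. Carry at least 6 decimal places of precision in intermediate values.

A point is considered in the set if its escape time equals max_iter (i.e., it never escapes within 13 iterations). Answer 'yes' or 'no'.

Answer: yes

Derivation:
z_0 = 0 + 0i, c = -0.9800 + -0.1120i
Iter 1: z = -0.9800 + -0.1120i, |z|^2 = 0.9729
Iter 2: z = -0.0321 + 0.1075i, |z|^2 = 0.0126
Iter 3: z = -0.9905 + -0.1189i, |z|^2 = 0.9953
Iter 4: z = -0.0130 + 0.1236i, |z|^2 = 0.0154
Iter 5: z = -0.9951 + -0.1152i, |z|^2 = 1.0035
Iter 6: z = -0.0030 + 0.1173i, |z|^2 = 0.0138
Iter 7: z = -0.9937 + -0.1127i, |z|^2 = 1.0002
Iter 8: z = -0.0052 + 0.1120i, |z|^2 = 0.0126
Iter 9: z = -0.9925 + -0.1132i, |z|^2 = 0.9979
Iter 10: z = -0.0077 + 0.1126i, |z|^2 = 0.0127
Iter 11: z = -0.9926 + -0.1137i, |z|^2 = 0.9982
Iter 12: z = -0.0076 + 0.1138i, |z|^2 = 0.0130
Did not escape in 13 iterations → in set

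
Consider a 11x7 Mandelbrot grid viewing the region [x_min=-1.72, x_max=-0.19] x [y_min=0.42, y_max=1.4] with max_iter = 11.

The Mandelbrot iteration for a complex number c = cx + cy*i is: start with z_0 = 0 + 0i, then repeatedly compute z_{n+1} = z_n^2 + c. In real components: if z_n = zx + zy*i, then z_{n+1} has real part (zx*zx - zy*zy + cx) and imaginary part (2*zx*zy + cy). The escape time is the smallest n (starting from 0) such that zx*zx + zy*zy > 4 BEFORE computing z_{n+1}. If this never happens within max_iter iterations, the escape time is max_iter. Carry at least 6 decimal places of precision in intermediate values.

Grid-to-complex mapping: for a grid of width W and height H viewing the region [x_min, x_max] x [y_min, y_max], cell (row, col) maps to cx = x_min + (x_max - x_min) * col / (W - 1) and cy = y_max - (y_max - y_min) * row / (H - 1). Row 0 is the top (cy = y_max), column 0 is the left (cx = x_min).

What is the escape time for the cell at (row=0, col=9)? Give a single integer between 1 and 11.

Answer: 2

Derivation:
z_0 = 0 + 0i, c = -0.3430 + 1.4000i
Iter 1: z = -0.3430 + 1.4000i, |z|^2 = 2.0776
Iter 2: z = -2.1854 + 0.4396i, |z|^2 = 4.9690
Escaped at iteration 2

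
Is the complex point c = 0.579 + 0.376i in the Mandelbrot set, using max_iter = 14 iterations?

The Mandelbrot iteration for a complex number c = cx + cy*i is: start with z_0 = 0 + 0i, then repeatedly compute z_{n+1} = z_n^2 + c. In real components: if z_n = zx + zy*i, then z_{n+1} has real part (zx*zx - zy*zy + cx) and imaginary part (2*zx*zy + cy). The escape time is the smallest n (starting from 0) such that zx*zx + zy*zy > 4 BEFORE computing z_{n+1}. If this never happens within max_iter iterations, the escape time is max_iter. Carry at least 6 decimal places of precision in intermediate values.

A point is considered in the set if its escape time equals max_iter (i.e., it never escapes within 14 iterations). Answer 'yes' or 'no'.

z_0 = 0 + 0i, c = 0.5790 + 0.3760i
Iter 1: z = 0.5790 + 0.3760i, |z|^2 = 0.4766
Iter 2: z = 0.7729 + 0.8114i, |z|^2 = 1.2557
Iter 3: z = 0.5179 + 1.6302i, |z|^2 = 2.9259
Iter 4: z = -1.8104 + 2.0647i, |z|^2 = 7.5404
Escaped at iteration 4

Answer: no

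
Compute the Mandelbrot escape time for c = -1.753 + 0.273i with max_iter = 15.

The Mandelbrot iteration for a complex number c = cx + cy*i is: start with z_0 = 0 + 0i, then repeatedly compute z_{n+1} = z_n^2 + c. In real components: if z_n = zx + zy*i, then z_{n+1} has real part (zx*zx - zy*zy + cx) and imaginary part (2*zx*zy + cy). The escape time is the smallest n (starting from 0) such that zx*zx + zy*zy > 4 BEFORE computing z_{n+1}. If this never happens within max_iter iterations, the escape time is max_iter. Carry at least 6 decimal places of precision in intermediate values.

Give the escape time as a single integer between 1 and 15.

Answer: 4

Derivation:
z_0 = 0 + 0i, c = -1.7530 + 0.2730i
Iter 1: z = -1.7530 + 0.2730i, |z|^2 = 3.1475
Iter 2: z = 1.2455 + -0.6841i, |z|^2 = 2.0193
Iter 3: z = -0.6698 + -1.4312i, |z|^2 = 2.4969
Iter 4: z = -3.3526 + 2.1903i, |z|^2 = 16.0368
Escaped at iteration 4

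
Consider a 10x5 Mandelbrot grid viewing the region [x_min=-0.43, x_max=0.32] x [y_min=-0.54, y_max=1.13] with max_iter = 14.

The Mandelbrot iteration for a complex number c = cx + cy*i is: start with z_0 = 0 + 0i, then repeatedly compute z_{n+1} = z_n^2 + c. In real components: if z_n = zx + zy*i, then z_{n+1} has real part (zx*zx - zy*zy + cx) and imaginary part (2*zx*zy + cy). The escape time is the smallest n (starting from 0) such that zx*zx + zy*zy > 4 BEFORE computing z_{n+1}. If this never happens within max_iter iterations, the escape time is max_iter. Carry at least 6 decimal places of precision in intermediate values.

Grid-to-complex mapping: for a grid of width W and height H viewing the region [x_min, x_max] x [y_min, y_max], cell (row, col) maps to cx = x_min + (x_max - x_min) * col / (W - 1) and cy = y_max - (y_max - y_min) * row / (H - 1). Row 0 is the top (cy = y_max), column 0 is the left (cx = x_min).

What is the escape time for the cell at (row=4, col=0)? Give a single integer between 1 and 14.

Answer: 14

Derivation:
z_0 = 0 + 0i, c = -0.4300 + -0.5400i
Iter 1: z = -0.4300 + -0.5400i, |z|^2 = 0.4765
Iter 2: z = -0.5367 + -0.0756i, |z|^2 = 0.2938
Iter 3: z = -0.1477 + -0.4589i, |z|^2 = 0.2324
Iter 4: z = -0.6187 + -0.4045i, |z|^2 = 0.5464
Iter 5: z = -0.2108 + -0.0395i, |z|^2 = 0.0460
Iter 6: z = -0.3871 + -0.5234i, |z|^2 = 0.4238
Iter 7: z = -0.5540 + -0.1348i, |z|^2 = 0.3251
Iter 8: z = -0.1412 + -0.3907i, |z|^2 = 0.1726
Iter 9: z = -0.5627 + -0.4297i, |z|^2 = 0.5012
Iter 10: z = -0.2980 + -0.0565i, |z|^2 = 0.0920
Iter 11: z = -0.3444 + -0.5063i, |z|^2 = 0.3750
Iter 12: z = -0.5678 + -0.1913i, |z|^2 = 0.3590
Iter 13: z = -0.1442 + -0.3228i, |z|^2 = 0.1250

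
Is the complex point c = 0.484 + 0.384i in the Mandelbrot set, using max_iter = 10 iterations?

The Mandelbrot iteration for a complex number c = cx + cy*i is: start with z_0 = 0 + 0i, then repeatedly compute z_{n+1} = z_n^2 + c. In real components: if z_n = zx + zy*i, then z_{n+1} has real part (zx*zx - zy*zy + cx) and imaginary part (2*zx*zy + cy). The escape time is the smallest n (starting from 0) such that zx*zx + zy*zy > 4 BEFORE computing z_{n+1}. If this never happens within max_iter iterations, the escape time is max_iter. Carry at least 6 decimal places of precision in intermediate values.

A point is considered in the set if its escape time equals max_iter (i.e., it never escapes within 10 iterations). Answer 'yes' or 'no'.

z_0 = 0 + 0i, c = 0.4840 + 0.3840i
Iter 1: z = 0.4840 + 0.3840i, |z|^2 = 0.3817
Iter 2: z = 0.5708 + 0.7557i, |z|^2 = 0.8969
Iter 3: z = 0.2387 + 1.2467i, |z|^2 = 1.6113
Iter 4: z = -1.0133 + 0.9792i, |z|^2 = 1.9857
Iter 5: z = 0.5520 + -1.6005i, |z|^2 = 2.8664
Iter 6: z = -1.7730 + -1.3829i, |z|^2 = 5.0561
Escaped at iteration 6

Answer: no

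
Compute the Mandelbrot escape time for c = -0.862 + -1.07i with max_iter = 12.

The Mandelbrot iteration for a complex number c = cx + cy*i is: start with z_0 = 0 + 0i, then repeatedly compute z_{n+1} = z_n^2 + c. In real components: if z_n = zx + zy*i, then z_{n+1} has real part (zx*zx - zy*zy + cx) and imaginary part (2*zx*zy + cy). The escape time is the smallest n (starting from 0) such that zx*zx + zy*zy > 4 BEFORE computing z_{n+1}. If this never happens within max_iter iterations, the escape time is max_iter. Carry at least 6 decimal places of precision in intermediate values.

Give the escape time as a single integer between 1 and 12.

Answer: 3

Derivation:
z_0 = 0 + 0i, c = -0.8620 + -1.0700i
Iter 1: z = -0.8620 + -1.0700i, |z|^2 = 1.8879
Iter 2: z = -1.2639 + 0.7747i, |z|^2 = 2.1975
Iter 3: z = 0.1352 + -3.0282i, |z|^2 = 9.1881
Escaped at iteration 3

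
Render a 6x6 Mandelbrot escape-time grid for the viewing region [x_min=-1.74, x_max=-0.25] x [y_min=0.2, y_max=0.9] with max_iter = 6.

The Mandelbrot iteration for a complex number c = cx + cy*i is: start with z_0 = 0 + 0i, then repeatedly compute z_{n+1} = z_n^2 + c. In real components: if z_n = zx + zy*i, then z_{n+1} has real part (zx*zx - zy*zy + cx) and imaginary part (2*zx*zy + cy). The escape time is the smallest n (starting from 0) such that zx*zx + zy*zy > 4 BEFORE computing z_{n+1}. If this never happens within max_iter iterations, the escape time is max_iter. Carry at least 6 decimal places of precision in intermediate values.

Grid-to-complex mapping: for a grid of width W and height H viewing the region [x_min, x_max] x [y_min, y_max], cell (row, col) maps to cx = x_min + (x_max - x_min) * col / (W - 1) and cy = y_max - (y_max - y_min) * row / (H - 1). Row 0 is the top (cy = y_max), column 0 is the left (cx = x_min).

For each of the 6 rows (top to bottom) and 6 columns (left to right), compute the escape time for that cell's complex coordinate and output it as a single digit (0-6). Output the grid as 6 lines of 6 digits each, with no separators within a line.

Answer: 233346
233466
334566
335666
456666
456666

Derivation:
(row=0, col=0): c = -1.7400 + 0.9000i → escape time 2
(row=0, col=1): c = -1.4420 + 0.9000i → escape time 3
(row=0, col=2): c = -1.1440 + 0.9000i → escape time 3
(row=0, col=3): c = -0.8460 + 0.9000i → escape time 3
(row=0, col=4): c = -0.5480 + 0.9000i → escape time 4
(row=0, col=5): c = -0.2500 + 0.9000i → escape time 6
(row=1, col=0): c = -1.7400 + 0.7600i → escape time 2
(row=1, col=1): c = -1.4420 + 0.7600i → escape time 3
(row=1, col=2): c = -1.1440 + 0.7600i → escape time 3
(row=1, col=3): c = -0.8460 + 0.7600i → escape time 4
(row=1, col=4): c = -0.5480 + 0.7600i → escape time 6
(row=1, col=5): c = -0.2500 + 0.7600i → escape time 6
(row=2, col=0): c = -1.7400 + 0.6200i → escape time 3
(row=2, col=1): c = -1.4420 + 0.6200i → escape time 3
(row=2, col=2): c = -1.1440 + 0.6200i → escape time 4
(row=2, col=3): c = -0.8460 + 0.6200i → escape time 5
(row=2, col=4): c = -0.5480 + 0.6200i → escape time 6
(row=2, col=5): c = -0.2500 + 0.6200i → escape time 6
(row=3, col=0): c = -1.7400 + 0.4800i → escape time 3
(row=3, col=1): c = -1.4420 + 0.4800i → escape time 3
(row=3, col=2): c = -1.1440 + 0.4800i → escape time 5
(row=3, col=3): c = -0.8460 + 0.4800i → escape time 6
(row=3, col=4): c = -0.5480 + 0.4800i → escape time 6
(row=3, col=5): c = -0.2500 + 0.4800i → escape time 6
(row=4, col=0): c = -1.7400 + 0.3400i → escape time 4
(row=4, col=1): c = -1.4420 + 0.3400i → escape time 5
(row=4, col=2): c = -1.1440 + 0.3400i → escape time 6
(row=4, col=3): c = -0.8460 + 0.3400i → escape time 6
(row=4, col=4): c = -0.5480 + 0.3400i → escape time 6
(row=4, col=5): c = -0.2500 + 0.3400i → escape time 6
(row=5, col=0): c = -1.7400 + 0.2000i → escape time 4
(row=5, col=1): c = -1.4420 + 0.2000i → escape time 5
(row=5, col=2): c = -1.1440 + 0.2000i → escape time 6
(row=5, col=3): c = -0.8460 + 0.2000i → escape time 6
(row=5, col=4): c = -0.5480 + 0.2000i → escape time 6
(row=5, col=5): c = -0.2500 + 0.2000i → escape time 6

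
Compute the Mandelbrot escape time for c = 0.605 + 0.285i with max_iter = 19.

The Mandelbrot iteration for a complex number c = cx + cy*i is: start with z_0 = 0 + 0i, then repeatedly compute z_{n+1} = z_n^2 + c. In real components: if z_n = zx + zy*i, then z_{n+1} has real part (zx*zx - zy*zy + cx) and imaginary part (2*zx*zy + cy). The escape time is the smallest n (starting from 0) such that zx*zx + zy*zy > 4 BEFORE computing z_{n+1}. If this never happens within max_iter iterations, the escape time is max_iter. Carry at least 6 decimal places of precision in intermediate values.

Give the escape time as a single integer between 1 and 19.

z_0 = 0 + 0i, c = 0.6050 + 0.2850i
Iter 1: z = 0.6050 + 0.2850i, |z|^2 = 0.4472
Iter 2: z = 0.8898 + 0.6298i, |z|^2 = 1.1885
Iter 3: z = 1.0000 + 1.4059i, |z|^2 = 2.9766
Iter 4: z = -0.3714 + 3.0969i, |z|^2 = 9.7285
Escaped at iteration 4

Answer: 4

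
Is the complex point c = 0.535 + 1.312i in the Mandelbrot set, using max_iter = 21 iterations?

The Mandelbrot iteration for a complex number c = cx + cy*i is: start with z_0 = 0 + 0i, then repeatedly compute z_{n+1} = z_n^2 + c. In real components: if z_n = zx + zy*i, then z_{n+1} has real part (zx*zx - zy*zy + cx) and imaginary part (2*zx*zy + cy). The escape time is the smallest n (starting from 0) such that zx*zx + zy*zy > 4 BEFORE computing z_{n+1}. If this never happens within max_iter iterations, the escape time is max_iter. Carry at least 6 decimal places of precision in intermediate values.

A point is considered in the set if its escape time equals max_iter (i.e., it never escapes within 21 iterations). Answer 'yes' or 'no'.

Answer: no

Derivation:
z_0 = 0 + 0i, c = 0.5350 + 1.3120i
Iter 1: z = 0.5350 + 1.3120i, |z|^2 = 2.0076
Iter 2: z = -0.9001 + 2.7158i, |z|^2 = 8.1860
Escaped at iteration 2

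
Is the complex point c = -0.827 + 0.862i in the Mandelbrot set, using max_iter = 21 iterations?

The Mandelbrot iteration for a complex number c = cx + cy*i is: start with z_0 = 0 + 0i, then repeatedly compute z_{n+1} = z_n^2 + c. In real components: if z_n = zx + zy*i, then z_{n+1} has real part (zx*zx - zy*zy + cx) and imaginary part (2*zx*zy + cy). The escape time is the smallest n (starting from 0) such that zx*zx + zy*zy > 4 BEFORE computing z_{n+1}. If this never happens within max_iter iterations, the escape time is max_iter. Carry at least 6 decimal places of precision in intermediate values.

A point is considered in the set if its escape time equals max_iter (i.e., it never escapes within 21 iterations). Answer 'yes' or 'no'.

z_0 = 0 + 0i, c = -0.8270 + 0.8620i
Iter 1: z = -0.8270 + 0.8620i, |z|^2 = 1.4270
Iter 2: z = -0.8861 + -0.5637i, |z|^2 = 1.1030
Iter 3: z = -0.3596 + 1.8611i, |z|^2 = 3.5930
Iter 4: z = -4.1613 + -0.4765i, |z|^2 = 17.5438
Escaped at iteration 4

Answer: no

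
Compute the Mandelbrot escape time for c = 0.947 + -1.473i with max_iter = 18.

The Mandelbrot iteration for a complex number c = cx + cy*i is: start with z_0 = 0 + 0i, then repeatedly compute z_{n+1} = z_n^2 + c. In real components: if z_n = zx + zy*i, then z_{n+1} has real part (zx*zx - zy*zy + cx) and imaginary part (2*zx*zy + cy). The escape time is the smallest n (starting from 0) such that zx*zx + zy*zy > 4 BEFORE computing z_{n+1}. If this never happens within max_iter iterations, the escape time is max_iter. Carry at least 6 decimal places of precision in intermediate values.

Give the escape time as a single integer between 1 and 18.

Answer: 2

Derivation:
z_0 = 0 + 0i, c = 0.9470 + -1.4730i
Iter 1: z = 0.9470 + -1.4730i, |z|^2 = 3.0665
Iter 2: z = -0.3259 + -4.2629i, |z|^2 = 18.2782
Escaped at iteration 2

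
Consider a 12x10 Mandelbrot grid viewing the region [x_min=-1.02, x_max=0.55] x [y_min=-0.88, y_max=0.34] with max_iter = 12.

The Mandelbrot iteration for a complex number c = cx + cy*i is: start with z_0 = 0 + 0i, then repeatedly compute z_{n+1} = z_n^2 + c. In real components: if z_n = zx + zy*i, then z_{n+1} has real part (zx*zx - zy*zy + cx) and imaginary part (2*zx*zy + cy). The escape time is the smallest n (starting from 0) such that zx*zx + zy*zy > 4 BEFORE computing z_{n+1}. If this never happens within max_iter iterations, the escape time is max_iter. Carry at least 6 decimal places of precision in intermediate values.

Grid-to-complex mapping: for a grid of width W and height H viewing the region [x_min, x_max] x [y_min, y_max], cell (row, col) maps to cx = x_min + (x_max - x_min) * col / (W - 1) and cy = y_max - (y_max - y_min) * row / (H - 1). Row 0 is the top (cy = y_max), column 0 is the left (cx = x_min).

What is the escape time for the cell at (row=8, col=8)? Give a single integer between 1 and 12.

z_0 = 0 + 0i, c = 0.1218 + -0.7444i
Iter 1: z = 0.1218 + -0.7444i, |z|^2 = 0.5690
Iter 2: z = -0.4175 + -0.9258i, |z|^2 = 1.0315
Iter 3: z = -0.5610 + 0.0287i, |z|^2 = 0.3155
Iter 4: z = 0.4357 + -0.7766i, |z|^2 = 0.7930
Iter 5: z = -0.2915 + -1.4212i, |z|^2 = 2.1048
Iter 6: z = -1.8130 + 0.0841i, |z|^2 = 3.2940
Iter 7: z = 3.4017 + -1.0495i, |z|^2 = 12.6730
Escaped at iteration 7

Answer: 7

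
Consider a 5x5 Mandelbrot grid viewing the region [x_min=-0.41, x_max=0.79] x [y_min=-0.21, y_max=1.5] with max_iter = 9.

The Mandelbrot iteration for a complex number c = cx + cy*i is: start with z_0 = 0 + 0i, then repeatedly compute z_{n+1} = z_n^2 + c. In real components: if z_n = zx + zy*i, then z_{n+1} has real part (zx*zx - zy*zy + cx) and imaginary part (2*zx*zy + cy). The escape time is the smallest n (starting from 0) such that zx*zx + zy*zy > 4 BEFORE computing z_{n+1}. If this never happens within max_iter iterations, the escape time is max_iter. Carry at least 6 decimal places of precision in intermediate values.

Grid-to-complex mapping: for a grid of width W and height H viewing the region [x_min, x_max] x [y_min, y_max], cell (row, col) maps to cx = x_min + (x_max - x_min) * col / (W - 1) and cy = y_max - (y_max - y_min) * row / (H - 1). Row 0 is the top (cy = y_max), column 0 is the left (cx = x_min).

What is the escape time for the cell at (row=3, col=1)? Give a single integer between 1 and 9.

Answer: 9

Derivation:
z_0 = 0 + 0i, c = -0.1100 + 0.2175i
Iter 1: z = -0.1100 + 0.2175i, |z|^2 = 0.0594
Iter 2: z = -0.1452 + 0.1697i, |z|^2 = 0.0499
Iter 3: z = -0.1177 + 0.1682i, |z|^2 = 0.0422
Iter 4: z = -0.1244 + 0.1779i, |z|^2 = 0.0471
Iter 5: z = -0.1262 + 0.1732i, |z|^2 = 0.0459
Iter 6: z = -0.1241 + 0.1738i, |z|^2 = 0.0456
Iter 7: z = -0.1248 + 0.1744i, |z|^2 = 0.0460
Iter 8: z = -0.1248 + 0.1740i, |z|^2 = 0.0458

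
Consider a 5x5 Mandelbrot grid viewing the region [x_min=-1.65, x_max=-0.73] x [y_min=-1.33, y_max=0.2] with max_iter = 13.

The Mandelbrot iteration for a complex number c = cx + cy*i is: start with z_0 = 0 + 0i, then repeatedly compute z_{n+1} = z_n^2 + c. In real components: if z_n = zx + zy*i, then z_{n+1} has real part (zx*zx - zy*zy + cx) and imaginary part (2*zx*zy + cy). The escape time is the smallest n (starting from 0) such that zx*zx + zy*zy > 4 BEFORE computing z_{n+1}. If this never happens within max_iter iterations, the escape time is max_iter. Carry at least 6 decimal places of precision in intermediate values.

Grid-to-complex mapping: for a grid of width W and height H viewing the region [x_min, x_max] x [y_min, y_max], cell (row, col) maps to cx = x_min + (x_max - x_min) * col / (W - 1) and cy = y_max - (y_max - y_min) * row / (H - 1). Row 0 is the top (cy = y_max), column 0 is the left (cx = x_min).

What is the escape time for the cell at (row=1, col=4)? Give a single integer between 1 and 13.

Answer: 13

Derivation:
z_0 = 0 + 0i, c = -0.7300 + -0.1825i
Iter 1: z = -0.7300 + -0.1825i, |z|^2 = 0.5662
Iter 2: z = -0.2304 + 0.0839i, |z|^2 = 0.0601
Iter 3: z = -0.6840 + -0.2212i, |z|^2 = 0.5167
Iter 4: z = -0.3111 + 0.1201i, |z|^2 = 0.1112
Iter 5: z = -0.6476 + -0.2572i, |z|^2 = 0.4856
Iter 6: z = -0.3767 + 0.1506i, |z|^2 = 0.1646
Iter 7: z = -0.6108 + -0.2960i, |z|^2 = 0.4606
Iter 8: z = -0.4446 + 0.1791i, |z|^2 = 0.2297
Iter 9: z = -0.5644 + -0.3417i, |z|^2 = 0.4353
Iter 10: z = -0.5282 + 0.2033i, |z|^2 = 0.3203
Iter 11: z = -0.4923 + -0.3972i, |z|^2 = 0.4001
Iter 12: z = -0.6455 + 0.2086i, |z|^2 = 0.4601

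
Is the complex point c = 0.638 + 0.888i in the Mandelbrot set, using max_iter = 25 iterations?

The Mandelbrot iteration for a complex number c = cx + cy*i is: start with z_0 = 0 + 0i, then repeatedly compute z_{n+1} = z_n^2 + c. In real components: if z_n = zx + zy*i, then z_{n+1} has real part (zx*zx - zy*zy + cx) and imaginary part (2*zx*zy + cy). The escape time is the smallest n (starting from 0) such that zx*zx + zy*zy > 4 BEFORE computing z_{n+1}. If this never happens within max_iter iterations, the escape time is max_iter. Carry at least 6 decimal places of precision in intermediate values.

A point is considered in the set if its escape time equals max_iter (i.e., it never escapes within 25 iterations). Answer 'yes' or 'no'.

z_0 = 0 + 0i, c = 0.6380 + 0.8880i
Iter 1: z = 0.6380 + 0.8880i, |z|^2 = 1.1956
Iter 2: z = 0.2565 + 2.0211i, |z|^2 = 4.1506
Escaped at iteration 2

Answer: no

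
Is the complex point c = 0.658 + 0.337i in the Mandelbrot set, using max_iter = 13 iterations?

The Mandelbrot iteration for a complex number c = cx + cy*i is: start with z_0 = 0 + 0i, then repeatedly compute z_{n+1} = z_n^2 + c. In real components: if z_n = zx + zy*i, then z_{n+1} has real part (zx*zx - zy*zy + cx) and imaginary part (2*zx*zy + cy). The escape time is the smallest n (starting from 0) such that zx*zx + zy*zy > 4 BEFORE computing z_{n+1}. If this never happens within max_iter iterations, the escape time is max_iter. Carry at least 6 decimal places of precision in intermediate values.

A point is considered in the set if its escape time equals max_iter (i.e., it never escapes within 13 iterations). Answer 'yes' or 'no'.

Answer: no

Derivation:
z_0 = 0 + 0i, c = 0.6580 + 0.3370i
Iter 1: z = 0.6580 + 0.3370i, |z|^2 = 0.5465
Iter 2: z = 0.9774 + 0.7805i, |z|^2 = 1.5645
Iter 3: z = 1.0041 + 1.8627i, |z|^2 = 4.4779
Escaped at iteration 3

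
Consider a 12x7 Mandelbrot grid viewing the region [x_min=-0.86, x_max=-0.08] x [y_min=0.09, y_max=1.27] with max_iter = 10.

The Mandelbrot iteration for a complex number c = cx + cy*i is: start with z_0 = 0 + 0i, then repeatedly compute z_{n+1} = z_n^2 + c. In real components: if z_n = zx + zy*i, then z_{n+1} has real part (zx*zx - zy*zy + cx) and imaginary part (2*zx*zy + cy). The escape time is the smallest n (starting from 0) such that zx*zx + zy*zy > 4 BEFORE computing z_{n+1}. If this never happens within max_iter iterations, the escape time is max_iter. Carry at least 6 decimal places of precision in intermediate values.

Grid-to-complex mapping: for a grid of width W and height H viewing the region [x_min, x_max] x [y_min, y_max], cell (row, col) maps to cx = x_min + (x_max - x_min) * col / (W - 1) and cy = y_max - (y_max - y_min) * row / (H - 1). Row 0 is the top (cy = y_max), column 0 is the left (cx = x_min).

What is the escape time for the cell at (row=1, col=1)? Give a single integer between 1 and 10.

Answer: 3

Derivation:
z_0 = 0 + 0i, c = -0.7891 + 1.0733i
Iter 1: z = -0.7891 + 1.0733i, |z|^2 = 1.7747
Iter 2: z = -1.3185 + -0.6206i, |z|^2 = 2.1235
Iter 3: z = 0.5642 + 2.7098i, |z|^2 = 7.6611
Escaped at iteration 3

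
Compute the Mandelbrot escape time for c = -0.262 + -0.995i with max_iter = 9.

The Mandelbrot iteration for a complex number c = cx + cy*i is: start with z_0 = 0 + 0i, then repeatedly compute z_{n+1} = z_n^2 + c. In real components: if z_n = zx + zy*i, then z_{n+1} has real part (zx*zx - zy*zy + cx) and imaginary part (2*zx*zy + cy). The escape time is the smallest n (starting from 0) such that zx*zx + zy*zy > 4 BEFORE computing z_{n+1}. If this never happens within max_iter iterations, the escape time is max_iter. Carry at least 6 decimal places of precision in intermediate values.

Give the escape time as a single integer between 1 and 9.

Answer: 6

Derivation:
z_0 = 0 + 0i, c = -0.2620 + -0.9950i
Iter 1: z = -0.2620 + -0.9950i, |z|^2 = 1.0587
Iter 2: z = -1.1834 + -0.4736i, |z|^2 = 1.6247
Iter 3: z = 0.9141 + 0.1259i, |z|^2 = 0.8514
Iter 4: z = 0.5577 + -0.7648i, |z|^2 = 0.8958
Iter 5: z = -0.5358 + -1.8480i, |z|^2 = 3.7021
Iter 6: z = -3.3898 + 0.9855i, |z|^2 = 12.4620
Escaped at iteration 6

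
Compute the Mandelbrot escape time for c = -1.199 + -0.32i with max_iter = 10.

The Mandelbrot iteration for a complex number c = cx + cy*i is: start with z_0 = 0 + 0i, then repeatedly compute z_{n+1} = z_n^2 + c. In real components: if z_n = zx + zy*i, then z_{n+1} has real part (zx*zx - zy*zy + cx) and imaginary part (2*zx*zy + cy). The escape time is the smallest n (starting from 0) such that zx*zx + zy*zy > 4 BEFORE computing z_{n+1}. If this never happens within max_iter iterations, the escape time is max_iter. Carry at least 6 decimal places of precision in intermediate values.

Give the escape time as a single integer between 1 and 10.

Answer: 10

Derivation:
z_0 = 0 + 0i, c = -1.1990 + -0.3200i
Iter 1: z = -1.1990 + -0.3200i, |z|^2 = 1.5400
Iter 2: z = 0.1362 + 0.4474i, |z|^2 = 0.2187
Iter 3: z = -1.3806 + -0.1981i, |z|^2 = 1.9453
Iter 4: z = 0.6677 + 0.2271i, |z|^2 = 0.4975
Iter 5: z = -0.8047 + -0.0167i, |z|^2 = 0.6478
Iter 6: z = -0.5518 + -0.2931i, |z|^2 = 0.3903
Iter 7: z = -0.9805 + 0.0034i, |z|^2 = 0.9613
Iter 8: z = -0.2377 + -0.3267i, |z|^2 = 0.1632
Iter 9: z = -1.2492 + -0.1647i, |z|^2 = 1.5877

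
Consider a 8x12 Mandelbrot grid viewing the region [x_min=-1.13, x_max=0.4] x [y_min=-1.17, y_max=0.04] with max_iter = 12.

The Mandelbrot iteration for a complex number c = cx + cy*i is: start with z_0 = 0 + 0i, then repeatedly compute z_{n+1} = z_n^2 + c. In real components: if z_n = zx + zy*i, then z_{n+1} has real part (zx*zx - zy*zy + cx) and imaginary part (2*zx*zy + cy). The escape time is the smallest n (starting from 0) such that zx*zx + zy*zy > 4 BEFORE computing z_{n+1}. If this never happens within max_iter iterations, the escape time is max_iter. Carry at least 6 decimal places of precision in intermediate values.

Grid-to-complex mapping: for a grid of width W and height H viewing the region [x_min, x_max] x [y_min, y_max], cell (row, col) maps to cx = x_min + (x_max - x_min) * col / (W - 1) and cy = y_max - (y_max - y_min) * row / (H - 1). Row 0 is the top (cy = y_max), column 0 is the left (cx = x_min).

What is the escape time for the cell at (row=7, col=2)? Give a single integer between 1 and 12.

z_0 = 0 + 0i, c = -0.6929 + -0.7300i
Iter 1: z = -0.6929 + -0.7300i, |z|^2 = 1.0130
Iter 2: z = -0.7457 + 0.2816i, |z|^2 = 0.6354
Iter 3: z = -0.2161 + -1.1499i, |z|^2 = 1.3690
Iter 4: z = -1.9685 + -0.2331i, |z|^2 = 3.9295
Iter 5: z = 3.1279 + 0.1877i, |z|^2 = 9.8192
Escaped at iteration 5

Answer: 5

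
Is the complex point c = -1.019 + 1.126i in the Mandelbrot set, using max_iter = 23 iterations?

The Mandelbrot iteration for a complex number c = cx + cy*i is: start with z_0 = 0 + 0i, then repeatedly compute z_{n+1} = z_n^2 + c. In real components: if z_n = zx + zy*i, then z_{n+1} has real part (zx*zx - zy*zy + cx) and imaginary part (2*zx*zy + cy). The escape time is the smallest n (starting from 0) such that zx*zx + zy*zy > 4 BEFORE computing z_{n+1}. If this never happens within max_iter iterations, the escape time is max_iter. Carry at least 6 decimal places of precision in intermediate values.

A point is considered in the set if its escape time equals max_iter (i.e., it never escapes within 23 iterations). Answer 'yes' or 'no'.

z_0 = 0 + 0i, c = -1.0190 + 1.1260i
Iter 1: z = -1.0190 + 1.1260i, |z|^2 = 2.3062
Iter 2: z = -1.2485 + -1.1688i, |z|^2 = 2.9249
Iter 3: z = -0.8263 + 4.0445i, |z|^2 = 17.0407
Escaped at iteration 3

Answer: no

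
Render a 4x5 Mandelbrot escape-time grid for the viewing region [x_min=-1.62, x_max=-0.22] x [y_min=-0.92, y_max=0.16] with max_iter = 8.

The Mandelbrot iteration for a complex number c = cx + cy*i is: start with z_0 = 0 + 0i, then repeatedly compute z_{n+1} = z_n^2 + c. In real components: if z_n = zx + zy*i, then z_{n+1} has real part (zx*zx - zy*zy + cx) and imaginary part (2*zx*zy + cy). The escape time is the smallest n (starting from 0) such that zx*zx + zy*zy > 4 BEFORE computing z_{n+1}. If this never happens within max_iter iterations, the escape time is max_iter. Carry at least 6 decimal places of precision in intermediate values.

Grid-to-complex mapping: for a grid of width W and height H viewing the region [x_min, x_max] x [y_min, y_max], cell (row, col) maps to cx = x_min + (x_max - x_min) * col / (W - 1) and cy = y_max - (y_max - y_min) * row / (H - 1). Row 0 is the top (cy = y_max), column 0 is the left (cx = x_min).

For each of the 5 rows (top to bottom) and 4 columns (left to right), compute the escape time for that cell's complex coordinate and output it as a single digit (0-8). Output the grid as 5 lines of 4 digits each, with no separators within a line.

Answer: 5888
6888
4788
3368
2348

Derivation:
(row=0, col=0): c = -1.6200 + 0.1600i → escape time 5
(row=0, col=1): c = -1.1533 + 0.1600i → escape time 8
(row=0, col=2): c = -0.6867 + 0.1600i → escape time 8
(row=0, col=3): c = -0.2200 + 0.1600i → escape time 8
(row=1, col=0): c = -1.6200 + -0.1100i → escape time 6
(row=1, col=1): c = -1.1533 + -0.1100i → escape time 8
(row=1, col=2): c = -0.6867 + -0.1100i → escape time 8
(row=1, col=3): c = -0.2200 + -0.1100i → escape time 8
(row=2, col=0): c = -1.6200 + -0.3800i → escape time 4
(row=2, col=1): c = -1.1533 + -0.3800i → escape time 7
(row=2, col=2): c = -0.6867 + -0.3800i → escape time 8
(row=2, col=3): c = -0.2200 + -0.3800i → escape time 8
(row=3, col=0): c = -1.6200 + -0.6500i → escape time 3
(row=3, col=1): c = -1.1533 + -0.6500i → escape time 3
(row=3, col=2): c = -0.6867 + -0.6500i → escape time 6
(row=3, col=3): c = -0.2200 + -0.6500i → escape time 8
(row=4, col=0): c = -1.6200 + -0.9200i → escape time 2
(row=4, col=1): c = -1.1533 + -0.9200i → escape time 3
(row=4, col=2): c = -0.6867 + -0.9200i → escape time 4
(row=4, col=3): c = -0.2200 + -0.9200i → escape time 8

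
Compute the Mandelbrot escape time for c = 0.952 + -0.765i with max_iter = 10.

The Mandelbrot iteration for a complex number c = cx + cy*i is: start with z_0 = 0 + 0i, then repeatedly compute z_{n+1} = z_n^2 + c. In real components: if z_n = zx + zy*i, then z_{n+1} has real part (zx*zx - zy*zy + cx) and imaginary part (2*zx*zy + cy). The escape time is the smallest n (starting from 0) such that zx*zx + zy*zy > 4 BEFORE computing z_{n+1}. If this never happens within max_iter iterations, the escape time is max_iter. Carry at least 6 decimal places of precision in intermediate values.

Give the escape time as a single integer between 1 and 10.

Answer: 2

Derivation:
z_0 = 0 + 0i, c = 0.9520 + -0.7650i
Iter 1: z = 0.9520 + -0.7650i, |z|^2 = 1.4915
Iter 2: z = 1.2731 + -2.2216i, |z|^2 = 6.5561
Escaped at iteration 2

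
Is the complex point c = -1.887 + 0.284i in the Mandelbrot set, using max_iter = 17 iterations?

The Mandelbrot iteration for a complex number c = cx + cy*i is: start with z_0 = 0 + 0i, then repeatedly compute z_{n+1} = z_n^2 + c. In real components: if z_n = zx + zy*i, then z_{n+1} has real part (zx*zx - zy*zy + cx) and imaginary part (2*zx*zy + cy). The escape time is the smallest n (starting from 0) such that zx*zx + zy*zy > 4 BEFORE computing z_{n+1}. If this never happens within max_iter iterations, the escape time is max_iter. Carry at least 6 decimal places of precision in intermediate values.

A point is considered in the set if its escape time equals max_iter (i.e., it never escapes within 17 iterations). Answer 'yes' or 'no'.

z_0 = 0 + 0i, c = -1.8870 + 0.2840i
Iter 1: z = -1.8870 + 0.2840i, |z|^2 = 3.6414
Iter 2: z = 1.5931 + -0.7878i, |z|^2 = 3.1587
Iter 3: z = 0.0304 + -2.2262i, |z|^2 = 4.9567
Escaped at iteration 3

Answer: no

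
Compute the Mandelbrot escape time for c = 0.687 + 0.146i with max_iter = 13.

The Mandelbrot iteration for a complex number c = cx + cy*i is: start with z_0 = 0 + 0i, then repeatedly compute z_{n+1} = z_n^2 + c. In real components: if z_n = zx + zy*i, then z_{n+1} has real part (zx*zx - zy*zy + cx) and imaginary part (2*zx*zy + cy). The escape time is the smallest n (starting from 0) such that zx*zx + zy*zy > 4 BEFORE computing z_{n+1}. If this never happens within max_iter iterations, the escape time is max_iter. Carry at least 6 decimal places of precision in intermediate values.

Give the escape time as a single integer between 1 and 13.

z_0 = 0 + 0i, c = 0.6870 + 0.1460i
Iter 1: z = 0.6870 + 0.1460i, |z|^2 = 0.4933
Iter 2: z = 1.1377 + 0.3466i, |z|^2 = 1.4144
Iter 3: z = 1.8611 + 0.9346i, |z|^2 = 4.3373
Escaped at iteration 3

Answer: 3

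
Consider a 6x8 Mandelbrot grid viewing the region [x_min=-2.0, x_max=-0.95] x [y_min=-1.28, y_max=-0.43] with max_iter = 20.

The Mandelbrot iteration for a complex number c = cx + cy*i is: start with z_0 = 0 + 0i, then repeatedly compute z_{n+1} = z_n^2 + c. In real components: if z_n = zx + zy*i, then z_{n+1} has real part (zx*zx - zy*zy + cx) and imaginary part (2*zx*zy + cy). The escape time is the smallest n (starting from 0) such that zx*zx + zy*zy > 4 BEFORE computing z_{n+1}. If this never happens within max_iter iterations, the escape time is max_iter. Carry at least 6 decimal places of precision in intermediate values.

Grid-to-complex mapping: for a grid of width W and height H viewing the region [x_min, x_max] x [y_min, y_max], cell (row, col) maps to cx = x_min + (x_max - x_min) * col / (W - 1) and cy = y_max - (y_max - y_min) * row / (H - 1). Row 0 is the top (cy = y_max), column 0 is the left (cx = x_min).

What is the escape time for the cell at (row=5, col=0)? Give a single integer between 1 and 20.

Answer: 1

Derivation:
z_0 = 0 + 0i, c = -2.0000 + -1.0371i
Iter 1: z = -2.0000 + -1.0371i, |z|^2 = 5.0757
Escaped at iteration 1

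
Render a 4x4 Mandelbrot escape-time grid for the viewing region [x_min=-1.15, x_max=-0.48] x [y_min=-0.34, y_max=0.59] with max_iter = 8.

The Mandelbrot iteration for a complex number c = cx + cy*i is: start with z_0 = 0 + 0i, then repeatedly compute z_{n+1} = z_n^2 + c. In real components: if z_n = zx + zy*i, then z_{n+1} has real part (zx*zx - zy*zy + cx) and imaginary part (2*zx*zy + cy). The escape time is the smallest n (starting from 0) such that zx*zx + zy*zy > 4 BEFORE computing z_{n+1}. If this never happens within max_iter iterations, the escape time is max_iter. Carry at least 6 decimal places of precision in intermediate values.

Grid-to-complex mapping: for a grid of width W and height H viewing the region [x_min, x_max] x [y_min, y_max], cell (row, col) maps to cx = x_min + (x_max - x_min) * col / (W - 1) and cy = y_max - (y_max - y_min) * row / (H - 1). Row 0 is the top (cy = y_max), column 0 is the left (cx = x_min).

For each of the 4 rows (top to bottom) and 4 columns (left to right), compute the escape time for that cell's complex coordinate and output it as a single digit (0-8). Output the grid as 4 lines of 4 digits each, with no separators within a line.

(row=0, col=0): c = -1.1500 + 0.5900i → escape time 4
(row=0, col=1): c = -0.9267 + 0.5900i → escape time 5
(row=0, col=2): c = -0.7033 + 0.5900i → escape time 6
(row=0, col=3): c = -0.4800 + 0.5900i → escape time 8
(row=1, col=0): c = -1.1500 + 0.2800i → escape time 8
(row=1, col=1): c = -0.9267 + 0.2800i → escape time 8
(row=1, col=2): c = -0.7033 + 0.2800i → escape time 8
(row=1, col=3): c = -0.4800 + 0.2800i → escape time 8
(row=2, col=0): c = -1.1500 + -0.0300i → escape time 8
(row=2, col=1): c = -0.9267 + -0.0300i → escape time 8
(row=2, col=2): c = -0.7033 + -0.0300i → escape time 8
(row=2, col=3): c = -0.4800 + -0.0300i → escape time 8
(row=3, col=0): c = -1.1500 + -0.3400i → escape time 8
(row=3, col=1): c = -0.9267 + -0.3400i → escape time 8
(row=3, col=2): c = -0.7033 + -0.3400i → escape time 8
(row=3, col=3): c = -0.4800 + -0.3400i → escape time 8

Answer: 4568
8888
8888
8888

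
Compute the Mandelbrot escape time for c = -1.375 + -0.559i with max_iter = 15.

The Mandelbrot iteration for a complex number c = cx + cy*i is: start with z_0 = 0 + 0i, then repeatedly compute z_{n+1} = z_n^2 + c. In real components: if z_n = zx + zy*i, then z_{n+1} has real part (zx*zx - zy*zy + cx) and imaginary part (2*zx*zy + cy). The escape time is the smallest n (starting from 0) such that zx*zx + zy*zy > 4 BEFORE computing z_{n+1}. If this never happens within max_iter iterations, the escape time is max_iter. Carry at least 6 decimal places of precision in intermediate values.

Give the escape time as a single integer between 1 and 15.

Answer: 3

Derivation:
z_0 = 0 + 0i, c = -1.3750 + -0.5590i
Iter 1: z = -1.3750 + -0.5590i, |z|^2 = 2.2031
Iter 2: z = 0.2031 + 0.9783i, |z|^2 = 0.9982
Iter 3: z = -2.2907 + -0.1615i, |z|^2 = 5.2734
Escaped at iteration 3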